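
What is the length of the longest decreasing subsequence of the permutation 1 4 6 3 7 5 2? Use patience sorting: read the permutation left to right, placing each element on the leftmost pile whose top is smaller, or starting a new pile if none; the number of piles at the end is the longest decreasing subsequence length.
3

1: new pile. tops = [1]
4: onto pile 1 (replacing 1). tops = [4]
6: onto pile 1 (replacing 4). tops = [6]
3: new pile. tops = [6, 3]
7: onto pile 1 (replacing 6). tops = [7, 3]
5: onto pile 2 (replacing 3). tops = [7, 5]
2: new pile. tops = [7, 5, 2]

3 piles, so the longest decreasing subsequence has length 3.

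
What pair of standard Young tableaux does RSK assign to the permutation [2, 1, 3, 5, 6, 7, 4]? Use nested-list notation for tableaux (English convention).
P = [[1, 3, 4, 6, 7], [2, 5]], Q = [[1, 3, 4, 5, 6], [2, 7]]

Insert each entry of the permutation into P by Schensted row insertion, recording in Q the position of each new cell.

After inserting 2: P = [[2]].
After inserting 1: P = [[1], [2]].
After inserting 3: P = [[1, 3], [2]].
After inserting 5: P = [[1, 3, 5], [2]].
After inserting 6: P = [[1, 3, 5, 6], [2]].
After inserting 7: P = [[1, 3, 5, 6, 7], [2]].
After inserting 4: P = [[1, 3, 4, 6, 7], [2, 5]].

So P = [[1, 3, 4, 6, 7], [2, 5]], Q = [[1, 3, 4, 5, 6], [2, 7]].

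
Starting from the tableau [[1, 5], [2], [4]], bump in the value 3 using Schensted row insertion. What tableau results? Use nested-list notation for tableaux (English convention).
In row 1, 3 replaces 5 (the leftmost entry greater than 3); 5 is bumped to row 2. 5 is appended to row 2. The new tableau is [[1, 3], [2, 5], [4]].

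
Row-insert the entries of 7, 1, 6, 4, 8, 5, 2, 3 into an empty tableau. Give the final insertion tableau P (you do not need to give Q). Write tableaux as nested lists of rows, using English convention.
Insert 7: appended to row 1. P = [[7]].
Insert 1: 1 bumps 7 from row 1; 7 starts row 2. P = [[1], [7]].
Insert 6: appended to row 1. P = [[1, 6], [7]].
Insert 4: 4 bumps 6 from row 1; 6 bumps 7 from row 2; 7 starts row 3. P = [[1, 4], [6], [7]].
Insert 8: appended to row 1. P = [[1, 4, 8], [6], [7]].
Insert 5: 5 bumps 8 from row 1; 8 appends to row 2. P = [[1, 4, 5], [6, 8], [7]].
Insert 2: 2 bumps 4 from row 1; 4 bumps 6 from row 2; 6 bumps 7 from row 3; 7 starts row 4. P = [[1, 2, 5], [4, 8], [6], [7]].
Insert 3: 3 bumps 5 from row 1; 5 bumps 8 from row 2; 8 appends to row 3. P = [[1, 2, 3], [4, 5], [6, 8], [7]].

So P = [[1, 2, 3], [4, 5], [6, 8], [7]].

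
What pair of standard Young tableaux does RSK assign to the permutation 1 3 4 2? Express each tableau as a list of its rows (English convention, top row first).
P = [[1, 2, 4], [3]], Q = [[1, 2, 3], [4]]

Insert each entry of the permutation into P by Schensted row insertion, recording in Q the position of each new cell.

Insert 1: appended to row 1. P = [[1]], Q = [[1]].
Insert 3: appended to row 1. P = [[1, 3]], Q = [[1, 2]].
Insert 4: appended to row 1. P = [[1, 3, 4]], Q = [[1, 2, 3]].
Insert 2: 2 bumps 3 from row 1; 3 starts row 2. P = [[1, 2, 4], [3]], Q = [[1, 2, 3], [4]].

So P = [[1, 2, 4], [3]], Q = [[1, 2, 3], [4]].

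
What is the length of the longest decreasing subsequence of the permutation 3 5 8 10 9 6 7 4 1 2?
5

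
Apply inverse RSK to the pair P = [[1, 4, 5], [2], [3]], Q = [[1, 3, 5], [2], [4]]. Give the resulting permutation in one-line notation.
Reverse the RSK construction: for i from n down to 1, find the cell of Q containing i, remove the entry at that cell from P, and reverse-bump it up through P; the value ejected from row 1 is w(i).

Step i=5: Q has 5 at row 1, column 3; remove that cell from P, ejecting 5. So w(5) = 5. P is now [[1, 4], [2], [3]].
Step i=4: Q has 4 at row 3, column 1; remove 3 from row 3 of P and reverse-bump: 3 enters row 2 and ejects 2; 2 enters row 1 and ejects 1. So w(4) = 1. P is now [[2, 4], [3]].
Step i=3: Q has 3 at row 1, column 2; remove that cell from P, ejecting 4. So w(3) = 4. P is now [[2], [3]].
Step i=2: Q has 2 at row 2, column 1; remove 3 from row 2 of P and reverse-bump: 3 enters row 1 and ejects 2. So w(2) = 2. P is now [[3]].
Step i=1: Q has 1 at row 1, column 1; remove that cell from P, ejecting 3. So w(1) = 3. P is now [].

So w = 3 2 4 1 5.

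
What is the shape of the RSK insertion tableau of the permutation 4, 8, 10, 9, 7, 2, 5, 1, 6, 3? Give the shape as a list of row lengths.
RSK row insertion gives P = [[1, 3, 6], [2, 5, 9], [4, 7], [8], [10]], which has shape [3, 3, 2, 1, 1].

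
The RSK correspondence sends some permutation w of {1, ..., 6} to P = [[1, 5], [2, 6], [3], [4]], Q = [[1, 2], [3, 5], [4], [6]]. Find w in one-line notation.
4 6 3 2 5 1

Reverse the RSK construction: for i from n down to 1, find the cell of Q containing i, remove the entry at that cell from P, and reverse-bump it up through P; the value ejected from row 1 is w(i).

Step i=6: Q has 6 at row 4, column 1; remove 4 from row 4 of P and reverse-bump: 4 enters row 3 and ejects 3; 3 enters row 2 and ejects 2; 2 enters row 1 and ejects 1. So w(6) = 1. P is now [[2, 5], [3, 6], [4]].
Step i=5: Q has 5 at row 2, column 2; remove 6 from row 2 of P and reverse-bump: 6 enters row 1 and ejects 5. So w(5) = 5. P is now [[2, 6], [3], [4]].
Step i=4: Q has 4 at row 3, column 1; remove 4 from row 3 of P and reverse-bump: 4 enters row 2 and ejects 3; 3 enters row 1 and ejects 2. So w(4) = 2. P is now [[3, 6], [4]].
Step i=3: Q has 3 at row 2, column 1; remove 4 from row 2 of P and reverse-bump: 4 enters row 1 and ejects 3. So w(3) = 3. P is now [[4, 6]].
Step i=2: Q has 2 at row 1, column 2; remove that cell from P, ejecting 6. So w(2) = 6. P is now [[4]].
Step i=1: Q has 1 at row 1, column 1; remove that cell from P, ejecting 4. So w(1) = 4. P is now [].

So w = 4 6 3 2 5 1.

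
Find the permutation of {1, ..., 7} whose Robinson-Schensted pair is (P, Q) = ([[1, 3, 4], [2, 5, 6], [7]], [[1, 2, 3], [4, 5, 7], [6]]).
2 5 7 1 6 3 4

Reverse the RSK construction: for i from n down to 1, find the cell of Q containing i, remove the entry at that cell from P, and reverse-bump it up through P; the value ejected from row 1 is w(i).

Step i=7: Q has 7 at row 2, column 3; remove 6 from row 2 of P and reverse-bump: 6 enters row 1 and ejects 4. So w(7) = 4. P is now [[1, 3, 6], [2, 5], [7]].
Step i=6: Q has 6 at row 3, column 1; remove 7 from row 3 of P and reverse-bump: 7 enters row 2 and ejects 5; 5 enters row 1 and ejects 3. So w(6) = 3. P is now [[1, 5, 6], [2, 7]].
Step i=5: Q has 5 at row 2, column 2; remove 7 from row 2 of P and reverse-bump: 7 enters row 1 and ejects 6. So w(5) = 6. P is now [[1, 5, 7], [2]].
Step i=4: Q has 4 at row 2, column 1; remove 2 from row 2 of P and reverse-bump: 2 enters row 1 and ejects 1. So w(4) = 1. P is now [[2, 5, 7]].
Step i=3: Q has 3 at row 1, column 3; remove that cell from P, ejecting 7. So w(3) = 7. P is now [[2, 5]].
Step i=2: Q has 2 at row 1, column 2; remove that cell from P, ejecting 5. So w(2) = 5. P is now [[2]].
Step i=1: Q has 1 at row 1, column 1; remove that cell from P, ejecting 2. So w(1) = 2. P is now [].

So w = 2 5 7 1 6 3 4.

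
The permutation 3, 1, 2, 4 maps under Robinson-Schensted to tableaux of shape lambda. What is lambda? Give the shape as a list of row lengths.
Row-insert each entry into an empty tableau.

After inserting 3: P = [[3]].
After inserting 1: P = [[1], [3]].
After inserting 2: P = [[1, 2], [3]].
After inserting 4: P = [[1, 2, 4], [3]].

The final insertion tableau P = [[1, 2, 4], [3]] has shape [3, 1].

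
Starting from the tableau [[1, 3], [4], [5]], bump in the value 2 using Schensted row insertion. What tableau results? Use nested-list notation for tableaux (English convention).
[[1, 2], [3], [4], [5]]

In row 1, 2 replaces 3 (the leftmost entry greater than 2); 3 is bumped to row 2. In row 2, 3 replaces 4 (the leftmost entry greater than 3); 4 is bumped to row 3. In row 3, 4 replaces 5 (the leftmost entry greater than 4); 5 is bumped to row 4. 5 starts a new row 4. The new tableau is [[1, 2], [3], [4], [5]].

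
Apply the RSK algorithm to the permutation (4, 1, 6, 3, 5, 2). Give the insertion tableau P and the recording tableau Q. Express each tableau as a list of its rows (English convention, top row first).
Insert each entry of the permutation into P by Schensted row insertion, recording in Q the position of each new cell.

Insert 4: appended to row 1. P = [[4]], Q = [[1]].
Insert 1: 1 bumps 4 from row 1; 4 starts row 2. P = [[1], [4]], Q = [[1], [2]].
Insert 6: appended to row 1. P = [[1, 6], [4]], Q = [[1, 3], [2]].
Insert 3: 3 bumps 6 from row 1; 6 appends to row 2. P = [[1, 3], [4, 6]], Q = [[1, 3], [2, 4]].
Insert 5: appended to row 1. P = [[1, 3, 5], [4, 6]], Q = [[1, 3, 5], [2, 4]].
Insert 2: 2 bumps 3 from row 1; 3 bumps 4 from row 2; 4 starts row 3. P = [[1, 2, 5], [3, 6], [4]], Q = [[1, 3, 5], [2, 4], [6]].

So P = [[1, 2, 5], [3, 6], [4]], Q = [[1, 3, 5], [2, 4], [6]].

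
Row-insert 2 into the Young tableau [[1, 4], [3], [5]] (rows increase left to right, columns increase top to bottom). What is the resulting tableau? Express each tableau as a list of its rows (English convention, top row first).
In row 1, 2 replaces 4 (the leftmost entry greater than 2); 4 is bumped to row 2. 4 is appended to row 2. The new tableau is [[1, 2], [3, 4], [5]].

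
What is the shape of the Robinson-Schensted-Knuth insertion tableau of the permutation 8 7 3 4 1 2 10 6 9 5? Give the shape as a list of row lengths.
Row-insert each entry into an empty tableau.

After inserting 8: P = [[8]].
After inserting 7: P = [[7], [8]].
After inserting 3: P = [[3], [7], [8]].
After inserting 4: P = [[3, 4], [7], [8]].
After inserting 1: P = [[1, 4], [3], [7], [8]].
After inserting 2: P = [[1, 2], [3, 4], [7], [8]].
After inserting 10: P = [[1, 2, 10], [3, 4], [7], [8]].
After inserting 6: P = [[1, 2, 6], [3, 4, 10], [7], [8]].
After inserting 9: P = [[1, 2, 6, 9], [3, 4, 10], [7], [8]].
After inserting 5: P = [[1, 2, 5, 9], [3, 4, 6], [7, 10], [8]].

The final insertion tableau P = [[1, 2, 5, 9], [3, 4, 6], [7, 10], [8]] has shape [4, 3, 2, 1].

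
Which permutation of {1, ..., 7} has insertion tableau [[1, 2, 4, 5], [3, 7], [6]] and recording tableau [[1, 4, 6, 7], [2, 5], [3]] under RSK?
6 3 1 7 2 4 5

Reverse the RSK construction: for i from n down to 1, find the cell of Q containing i, remove the entry at that cell from P, and reverse-bump it up through P; the value ejected from row 1 is w(i).

Step i=7: Q has 7 at row 1, column 4; remove that cell from P, ejecting 5. So w(7) = 5. P is now [[1, 2, 4], [3, 7], [6]].
Step i=6: Q has 6 at row 1, column 3; remove that cell from P, ejecting 4. So w(6) = 4. P is now [[1, 2], [3, 7], [6]].
Step i=5: Q has 5 at row 2, column 2; remove 7 from row 2 of P and reverse-bump: 7 enters row 1 and ejects 2. So w(5) = 2. P is now [[1, 7], [3], [6]].
Step i=4: Q has 4 at row 1, column 2; remove that cell from P, ejecting 7. So w(4) = 7. P is now [[1], [3], [6]].
Step i=3: Q has 3 at row 3, column 1; remove 6 from row 3 of P and reverse-bump: 6 enters row 2 and ejects 3; 3 enters row 1 and ejects 1. So w(3) = 1. P is now [[3], [6]].
Step i=2: Q has 2 at row 2, column 1; remove 6 from row 2 of P and reverse-bump: 6 enters row 1 and ejects 3. So w(2) = 3. P is now [[6]].
Step i=1: Q has 1 at row 1, column 1; remove that cell from P, ejecting 6. So w(1) = 6. P is now [].

So w = 6 3 1 7 2 4 5.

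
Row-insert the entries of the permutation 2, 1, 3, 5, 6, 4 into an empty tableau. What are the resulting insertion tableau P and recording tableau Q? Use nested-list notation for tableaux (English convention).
P = [[1, 3, 4, 6], [2, 5]], Q = [[1, 3, 4, 5], [2, 6]]

Insert each entry of the permutation into P by Schensted row insertion, recording in Q the position of each new cell.

Insert 2: appended to row 1. P = [[2]], Q = [[1]].
Insert 1: 1 bumps 2 from row 1; 2 starts row 2. P = [[1], [2]], Q = [[1], [2]].
Insert 3: appended to row 1. P = [[1, 3], [2]], Q = [[1, 3], [2]].
Insert 5: appended to row 1. P = [[1, 3, 5], [2]], Q = [[1, 3, 4], [2]].
Insert 6: appended to row 1. P = [[1, 3, 5, 6], [2]], Q = [[1, 3, 4, 5], [2]].
Insert 4: 4 bumps 5 from row 1; 5 appends to row 2. P = [[1, 3, 4, 6], [2, 5]], Q = [[1, 3, 4, 5], [2, 6]].

So P = [[1, 3, 4, 6], [2, 5]], Q = [[1, 3, 4, 5], [2, 6]].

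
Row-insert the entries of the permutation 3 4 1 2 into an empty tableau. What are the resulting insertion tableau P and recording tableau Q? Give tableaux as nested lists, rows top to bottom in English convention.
P = [[1, 2], [3, 4]], Q = [[1, 2], [3, 4]]

Insert each entry of the permutation into P by Schensted row insertion, recording in Q the position of each new cell.

Insert 3: appended to row 1. P = [[3]], Q = [[1]].
Insert 4: appended to row 1. P = [[3, 4]], Q = [[1, 2]].
Insert 1: 1 bumps 3 from row 1; 3 starts row 2. P = [[1, 4], [3]], Q = [[1, 2], [3]].
Insert 2: 2 bumps 4 from row 1; 4 appends to row 2. P = [[1, 2], [3, 4]], Q = [[1, 2], [3, 4]].

So P = [[1, 2], [3, 4]], Q = [[1, 2], [3, 4]].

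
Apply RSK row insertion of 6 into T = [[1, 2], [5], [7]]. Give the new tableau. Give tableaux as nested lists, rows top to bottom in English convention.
6 is larger than every entry of row 1, so it is appended to row 1. The new tableau is [[1, 2, 6], [5], [7]].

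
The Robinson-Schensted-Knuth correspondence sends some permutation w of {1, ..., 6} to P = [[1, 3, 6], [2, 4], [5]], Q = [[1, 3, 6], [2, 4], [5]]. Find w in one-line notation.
2 1 5 4 3 6

Reverse the RSK construction: for i from n down to 1, find the cell of Q containing i, remove the entry at that cell from P, and reverse-bump it up through P; the value ejected from row 1 is w(i).

Step i=6: Q has 6 at row 1, column 3; remove that cell from P, ejecting 6. So w(6) = 6. P is now [[1, 3], [2, 4], [5]].
Step i=5: Q has 5 at row 3, column 1; remove 5 from row 3 of P and reverse-bump: 5 enters row 2 and ejects 4; 4 enters row 1 and ejects 3. So w(5) = 3. P is now [[1, 4], [2, 5]].
Step i=4: Q has 4 at row 2, column 2; remove 5 from row 2 of P and reverse-bump: 5 enters row 1 and ejects 4. So w(4) = 4. P is now [[1, 5], [2]].
Step i=3: Q has 3 at row 1, column 2; remove that cell from P, ejecting 5. So w(3) = 5. P is now [[1], [2]].
Step i=2: Q has 2 at row 2, column 1; remove 2 from row 2 of P and reverse-bump: 2 enters row 1 and ejects 1. So w(2) = 1. P is now [[2]].
Step i=1: Q has 1 at row 1, column 1; remove that cell from P, ejecting 2. So w(1) = 2. P is now [].

So w = 2 1 5 4 3 6.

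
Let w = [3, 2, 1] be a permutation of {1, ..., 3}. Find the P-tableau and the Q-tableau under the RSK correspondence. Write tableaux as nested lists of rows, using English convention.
Insert each entry of the permutation into P by Schensted row insertion, recording in Q the position of each new cell.

After inserting 3: P = [[3]].
After inserting 2: P = [[2], [3]].
After inserting 1: P = [[1], [2], [3]].

So P = [[1], [2], [3]], Q = [[1], [2], [3]].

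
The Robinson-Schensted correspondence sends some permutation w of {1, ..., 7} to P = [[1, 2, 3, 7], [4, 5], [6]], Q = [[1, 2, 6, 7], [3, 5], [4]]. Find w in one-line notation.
Reverse RSK: for i = n, n-1, ..., 1, locate i in Q, remove the corresponding corner cell from P, and reverse-bump its entry up through P; the value ejected from row 1 is w(i).

So w = 4 6 5 1 2 3 7.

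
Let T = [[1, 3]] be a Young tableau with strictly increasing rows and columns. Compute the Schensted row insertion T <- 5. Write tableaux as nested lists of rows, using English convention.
[[1, 3, 5]]

5 is larger than every entry of row 1, so it is appended to row 1. The new tableau is [[1, 3, 5]].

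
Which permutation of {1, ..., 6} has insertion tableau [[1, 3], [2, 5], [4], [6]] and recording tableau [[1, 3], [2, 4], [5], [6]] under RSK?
4 2 6 5 3 1

Reverse the RSK construction: for i from n down to 1, find the cell of Q containing i, remove the entry at that cell from P, and reverse-bump it up through P; the value ejected from row 1 is w(i).

Step i=6: Q has 6 at row 4, column 1; remove 6 from row 4 of P and reverse-bump: 6 enters row 3 and ejects 4; 4 enters row 2 and ejects 2; 2 enters row 1 and ejects 1. So w(6) = 1. P is now [[2, 3], [4, 5], [6]].
Step i=5: Q has 5 at row 3, column 1; remove 6 from row 3 of P and reverse-bump: 6 enters row 2 and ejects 5; 5 enters row 1 and ejects 3. So w(5) = 3. P is now [[2, 5], [4, 6]].
Step i=4: Q has 4 at row 2, column 2; remove 6 from row 2 of P and reverse-bump: 6 enters row 1 and ejects 5. So w(4) = 5. P is now [[2, 6], [4]].
Step i=3: Q has 3 at row 1, column 2; remove that cell from P, ejecting 6. So w(3) = 6. P is now [[2], [4]].
Step i=2: Q has 2 at row 2, column 1; remove 4 from row 2 of P and reverse-bump: 4 enters row 1 and ejects 2. So w(2) = 2. P is now [[4]].
Step i=1: Q has 1 at row 1, column 1; remove that cell from P, ejecting 4. So w(1) = 4. P is now [].

So w = 4 2 6 5 3 1.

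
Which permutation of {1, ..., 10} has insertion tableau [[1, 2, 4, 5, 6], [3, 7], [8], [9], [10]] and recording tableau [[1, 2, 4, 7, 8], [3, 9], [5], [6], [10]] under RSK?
Reverse the RSK construction: for i from n down to 1, find the cell of Q containing i, remove the entry at that cell from P, and reverse-bump it up through P; the value ejected from row 1 is w(i).

Step i=10: Q has 10 at row 5, column 1; remove 10 from row 5 of P and reverse-bump: 10 enters row 4 and ejects 9; 9 enters row 3 and ejects 8; 8 enters row 2 and ejects 7; 7 enters row 1 and ejects 6. So w(10) = 6. P is now [[1, 2, 4, 5, 7], [3, 8], [9], [10]].
Step i=9: Q has 9 at row 2, column 2; remove 8 from row 2 of P and reverse-bump: 8 enters row 1 and ejects 7. So w(9) = 7. P is now [[1, 2, 4, 5, 8], [3], [9], [10]].
Step i=8: Q has 8 at row 1, column 5; remove that cell from P, ejecting 8. So w(8) = 8. P is now [[1, 2, 4, 5], [3], [9], [10]].
Step i=7: Q has 7 at row 1, column 4; remove that cell from P, ejecting 5. So w(7) = 5. P is now [[1, 2, 4], [3], [9], [10]].
Step i=6: Q has 6 at row 4, column 1; remove 10 from row 4 of P and reverse-bump: 10 enters row 3 and ejects 9; 9 enters row 2 and ejects 3; 3 enters row 1 and ejects 2. So w(6) = 2. P is now [[1, 3, 4], [9], [10]].
Step i=5: Q has 5 at row 3, column 1; remove 10 from row 3 of P and reverse-bump: 10 enters row 2 and ejects 9; 9 enters row 1 and ejects 4. So w(5) = 4. P is now [[1, 3, 9], [10]].
Step i=4: Q has 4 at row 1, column 3; remove that cell from P, ejecting 9. So w(4) = 9. P is now [[1, 3], [10]].
Step i=3: Q has 3 at row 2, column 1; remove 10 from row 2 of P and reverse-bump: 10 enters row 1 and ejects 3. So w(3) = 3. P is now [[1, 10]].
Step i=2: Q has 2 at row 1, column 2; remove that cell from P, ejecting 10. So w(2) = 10. P is now [[1]].
Step i=1: Q has 1 at row 1, column 1; remove that cell from P, ejecting 1. So w(1) = 1. P is now [].

So w = 1 10 3 9 4 2 5 8 7 6.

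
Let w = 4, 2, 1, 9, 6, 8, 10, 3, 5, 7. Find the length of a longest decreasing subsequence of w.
3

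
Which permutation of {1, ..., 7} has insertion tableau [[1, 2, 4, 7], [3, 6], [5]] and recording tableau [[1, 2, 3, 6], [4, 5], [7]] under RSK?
1 5 6 3 4 7 2

Reverse RSK: for i = n, n-1, ..., 1, locate i in Q, remove the corresponding corner cell from P, and reverse-bump its entry up through P; the value ejected from row 1 is w(i).

So w = 1 5 6 3 4 7 2.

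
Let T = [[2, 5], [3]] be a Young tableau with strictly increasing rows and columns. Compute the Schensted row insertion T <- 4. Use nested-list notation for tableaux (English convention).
In row 1, 4 replaces 5 (the leftmost entry greater than 4); 5 is bumped to row 2. 5 is appended to row 2. The new tableau is [[2, 4], [3, 5]].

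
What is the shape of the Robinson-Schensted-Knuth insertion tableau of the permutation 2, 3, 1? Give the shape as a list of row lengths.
Row-insert each entry into an empty tableau.

After inserting 2: P = [[2]].
After inserting 3: P = [[2, 3]].
After inserting 1: P = [[1, 3], [2]].

The final insertion tableau P = [[1, 3], [2]] has shape [2, 1].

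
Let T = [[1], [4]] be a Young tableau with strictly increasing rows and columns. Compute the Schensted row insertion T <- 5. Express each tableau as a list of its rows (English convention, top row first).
[[1, 5], [4]]

5 is larger than every entry of row 1, so it is appended to row 1. The new tableau is [[1, 5], [4]].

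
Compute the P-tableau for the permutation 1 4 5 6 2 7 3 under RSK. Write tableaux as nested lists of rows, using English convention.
After inserting 1: P = [[1]].
After inserting 4: P = [[1, 4]].
After inserting 5: P = [[1, 4, 5]].
After inserting 6: P = [[1, 4, 5, 6]].
After inserting 2: P = [[1, 2, 5, 6], [4]].
After inserting 7: P = [[1, 2, 5, 6, 7], [4]].
After inserting 3: P = [[1, 2, 3, 6, 7], [4, 5]].

So P = [[1, 2, 3, 6, 7], [4, 5]].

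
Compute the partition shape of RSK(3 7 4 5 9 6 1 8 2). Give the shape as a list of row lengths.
[5, 2, 2]

Row-insert each entry into an empty tableau.

After inserting 3: P = [[3]].
After inserting 7: P = [[3, 7]].
After inserting 4: P = [[3, 4], [7]].
After inserting 5: P = [[3, 4, 5], [7]].
After inserting 9: P = [[3, 4, 5, 9], [7]].
After inserting 6: P = [[3, 4, 5, 6], [7, 9]].
After inserting 1: P = [[1, 4, 5, 6], [3, 9], [7]].
After inserting 8: P = [[1, 4, 5, 6, 8], [3, 9], [7]].
After inserting 2: P = [[1, 2, 5, 6, 8], [3, 4], [7, 9]].

The final insertion tableau P = [[1, 2, 5, 6, 8], [3, 4], [7, 9]] has shape [5, 2, 2].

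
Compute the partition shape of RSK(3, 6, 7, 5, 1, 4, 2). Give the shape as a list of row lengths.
[3, 2, 1, 1]

Row-insert each entry into an empty tableau.

After inserting 3: P = [[3]].
After inserting 6: P = [[3, 6]].
After inserting 7: P = [[3, 6, 7]].
After inserting 5: P = [[3, 5, 7], [6]].
After inserting 1: P = [[1, 5, 7], [3], [6]].
After inserting 4: P = [[1, 4, 7], [3, 5], [6]].
After inserting 2: P = [[1, 2, 7], [3, 4], [5], [6]].

The final insertion tableau P = [[1, 2, 7], [3, 4], [5], [6]] has shape [3, 2, 1, 1].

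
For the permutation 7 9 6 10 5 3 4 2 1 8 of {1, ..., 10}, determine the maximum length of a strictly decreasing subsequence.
6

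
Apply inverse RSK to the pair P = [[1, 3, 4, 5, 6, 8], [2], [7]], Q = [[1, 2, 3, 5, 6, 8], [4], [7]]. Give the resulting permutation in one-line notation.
Reverse the RSK construction: for i from n down to 1, find the cell of Q containing i, remove the entry at that cell from P, and reverse-bump it up through P; the value ejected from row 1 is w(i).

Step i=8: Q has 8 at row 1, column 6; remove that cell from P, ejecting 8. So w(8) = 8. P is now [[1, 3, 4, 5, 6], [2], [7]].
Step i=7: Q has 7 at row 3, column 1; remove 7 from row 3 of P and reverse-bump: 7 enters row 2 and ejects 2; 2 enters row 1 and ejects 1. So w(7) = 1. P is now [[2, 3, 4, 5, 6], [7]].
Step i=6: Q has 6 at row 1, column 5; remove that cell from P, ejecting 6. So w(6) = 6. P is now [[2, 3, 4, 5], [7]].
Step i=5: Q has 5 at row 1, column 4; remove that cell from P, ejecting 5. So w(5) = 5. P is now [[2, 3, 4], [7]].
Step i=4: Q has 4 at row 2, column 1; remove 7 from row 2 of P and reverse-bump: 7 enters row 1 and ejects 4. So w(4) = 4. P is now [[2, 3, 7]].
Step i=3: Q has 3 at row 1, column 3; remove that cell from P, ejecting 7. So w(3) = 7. P is now [[2, 3]].
Step i=2: Q has 2 at row 1, column 2; remove that cell from P, ejecting 3. So w(2) = 3. P is now [[2]].
Step i=1: Q has 1 at row 1, column 1; remove that cell from P, ejecting 2. So w(1) = 2. P is now [].

So w = 2 3 7 4 5 6 1 8.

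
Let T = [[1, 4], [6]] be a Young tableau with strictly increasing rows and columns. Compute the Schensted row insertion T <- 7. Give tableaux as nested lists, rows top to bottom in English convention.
7 is larger than every entry of row 1, so it is appended to row 1. The new tableau is [[1, 4, 7], [6]].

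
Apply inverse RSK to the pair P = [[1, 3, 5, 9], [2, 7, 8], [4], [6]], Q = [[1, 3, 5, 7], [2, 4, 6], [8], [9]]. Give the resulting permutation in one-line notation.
Reverse the RSK construction: for i from n down to 1, find the cell of Q containing i, remove the entry at that cell from P, and reverse-bump it up through P; the value ejected from row 1 is w(i).

Step i=9: Q has 9 at row 4, column 1; remove 6 from row 4 of P and reverse-bump: 6 enters row 3 and ejects 4; 4 enters row 2 and ejects 2; 2 enters row 1 and ejects 1. So w(9) = 1. P is now [[2, 3, 5, 9], [4, 7, 8], [6]].
Step i=8: Q has 8 at row 3, column 1; remove 6 from row 3 of P and reverse-bump: 6 enters row 2 and ejects 4; 4 enters row 1 and ejects 3. So w(8) = 3. P is now [[2, 4, 5, 9], [6, 7, 8]].
Step i=7: Q has 7 at row 1, column 4; remove that cell from P, ejecting 9. So w(7) = 9. P is now [[2, 4, 5], [6, 7, 8]].
Step i=6: Q has 6 at row 2, column 3; remove 8 from row 2 of P and reverse-bump: 8 enters row 1 and ejects 5. So w(6) = 5. P is now [[2, 4, 8], [6, 7]].
Step i=5: Q has 5 at row 1, column 3; remove that cell from P, ejecting 8. So w(5) = 8. P is now [[2, 4], [6, 7]].
Step i=4: Q has 4 at row 2, column 2; remove 7 from row 2 of P and reverse-bump: 7 enters row 1 and ejects 4. So w(4) = 4. P is now [[2, 7], [6]].
Step i=3: Q has 3 at row 1, column 2; remove that cell from P, ejecting 7. So w(3) = 7. P is now [[2], [6]].
Step i=2: Q has 2 at row 2, column 1; remove 6 from row 2 of P and reverse-bump: 6 enters row 1 and ejects 2. So w(2) = 2. P is now [[6]].
Step i=1: Q has 1 at row 1, column 1; remove that cell from P, ejecting 6. So w(1) = 6. P is now [].

So w = 6 2 7 4 8 5 9 3 1.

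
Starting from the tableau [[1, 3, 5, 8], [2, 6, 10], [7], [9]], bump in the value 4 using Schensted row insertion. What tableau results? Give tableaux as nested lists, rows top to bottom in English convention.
In row 1, 4 replaces 5 (the leftmost entry greater than 4); 5 is bumped to row 2. In row 2, 5 replaces 6 (the leftmost entry greater than 5); 6 is bumped to row 3. In row 3, 6 replaces 7 (the leftmost entry greater than 6); 7 is bumped to row 4. In row 4, 7 replaces 9 (the leftmost entry greater than 7); 9 is bumped to row 5. 9 starts a new row 5. The new tableau is [[1, 3, 4, 8], [2, 5, 10], [6], [7], [9]].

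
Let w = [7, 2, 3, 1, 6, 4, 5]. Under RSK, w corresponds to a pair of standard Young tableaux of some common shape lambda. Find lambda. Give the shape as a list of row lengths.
Row-insert each entry into an empty tableau.

After inserting 7: P = [[7]].
After inserting 2: P = [[2], [7]].
After inserting 3: P = [[2, 3], [7]].
After inserting 1: P = [[1, 3], [2], [7]].
After inserting 6: P = [[1, 3, 6], [2], [7]].
After inserting 4: P = [[1, 3, 4], [2, 6], [7]].
After inserting 5: P = [[1, 3, 4, 5], [2, 6], [7]].

The final insertion tableau P = [[1, 3, 4, 5], [2, 6], [7]] has shape [4, 2, 1].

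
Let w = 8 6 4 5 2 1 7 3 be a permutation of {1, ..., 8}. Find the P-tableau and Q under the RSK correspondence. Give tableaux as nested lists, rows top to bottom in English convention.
P = [[1, 3, 7], [2, 5], [4], [6], [8]], Q = [[1, 4, 7], [2, 8], [3], [5], [6]]

Insert each entry of the permutation into P by Schensted row insertion, recording in Q the position of each new cell.

Insert 8: appended to row 1. P = [[8]].
Insert 6: 6 bumps 8 from row 1; 8 starts row 2. P = [[6], [8]].
Insert 4: 4 bumps 6 from row 1; 6 bumps 8 from row 2; 8 starts row 3. P = [[4], [6], [8]].
Insert 5: appended to row 1. P = [[4, 5], [6], [8]].
Insert 2: 2 bumps 4 from row 1; 4 bumps 6 from row 2; 6 bumps 8 from row 3; 8 starts row 4. P = [[2, 5], [4], [6], [8]].
Insert 1: 1 bumps 2 from row 1; 2 bumps 4 from row 2; 4 bumps 6 from row 3; 6 bumps 8 from row 4; 8 starts row 5. P = [[1, 5], [2], [4], [6], [8]].
Insert 7: appended to row 1. P = [[1, 5, 7], [2], [4], [6], [8]].
Insert 3: 3 bumps 5 from row 1; 5 appends to row 2. P = [[1, 3, 7], [2, 5], [4], [6], [8]].

So P = [[1, 3, 7], [2, 5], [4], [6], [8]], Q = [[1, 4, 7], [2, 8], [3], [5], [6]].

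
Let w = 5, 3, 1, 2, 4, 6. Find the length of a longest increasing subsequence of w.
4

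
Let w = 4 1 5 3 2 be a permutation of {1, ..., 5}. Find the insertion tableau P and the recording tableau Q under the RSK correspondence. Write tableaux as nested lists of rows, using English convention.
Insert each entry of the permutation into P by Schensted row insertion, recording in Q the position of each new cell.

Insert 4: appended to row 1. P = [[4]].
Insert 1: 1 bumps 4 from row 1; 4 starts row 2. P = [[1], [4]].
Insert 5: appended to row 1. P = [[1, 5], [4]].
Insert 3: 3 bumps 5 from row 1; 5 appends to row 2. P = [[1, 3], [4, 5]].
Insert 2: 2 bumps 3 from row 1; 3 bumps 4 from row 2; 4 starts row 3. P = [[1, 2], [3, 5], [4]].

So P = [[1, 2], [3, 5], [4]], Q = [[1, 3], [2, 4], [5]].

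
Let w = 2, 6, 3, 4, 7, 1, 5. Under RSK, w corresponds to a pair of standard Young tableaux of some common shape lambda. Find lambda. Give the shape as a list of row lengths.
[4, 2, 1]

Row-insert each entry into an empty tableau.

After inserting 2: P = [[2]].
After inserting 6: P = [[2, 6]].
After inserting 3: P = [[2, 3], [6]].
After inserting 4: P = [[2, 3, 4], [6]].
After inserting 7: P = [[2, 3, 4, 7], [6]].
After inserting 1: P = [[1, 3, 4, 7], [2], [6]].
After inserting 5: P = [[1, 3, 4, 5], [2, 7], [6]].

The final insertion tableau P = [[1, 3, 4, 5], [2, 7], [6]] has shape [4, 2, 1].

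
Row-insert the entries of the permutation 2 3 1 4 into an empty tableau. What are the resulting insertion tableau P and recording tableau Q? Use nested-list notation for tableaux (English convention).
P = [[1, 3, 4], [2]], Q = [[1, 2, 4], [3]]

Insert each entry of the permutation into P by Schensted row insertion, recording in Q the position of each new cell.

Insert 2: appended to row 1. P = [[2]].
Insert 3: appended to row 1. P = [[2, 3]].
Insert 1: 1 bumps 2 from row 1; 2 starts row 2. P = [[1, 3], [2]].
Insert 4: appended to row 1. P = [[1, 3, 4], [2]].

So P = [[1, 3, 4], [2]], Q = [[1, 2, 4], [3]].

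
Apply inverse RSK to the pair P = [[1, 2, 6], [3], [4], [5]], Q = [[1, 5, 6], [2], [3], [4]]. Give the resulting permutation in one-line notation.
5 4 3 1 2 6

Reverse the RSK construction: for i from n down to 1, find the cell of Q containing i, remove the entry at that cell from P, and reverse-bump it up through P; the value ejected from row 1 is w(i).

Step i=6: Q has 6 at row 1, column 3; remove that cell from P, ejecting 6. So w(6) = 6. P is now [[1, 2], [3], [4], [5]].
Step i=5: Q has 5 at row 1, column 2; remove that cell from P, ejecting 2. So w(5) = 2. P is now [[1], [3], [4], [5]].
Step i=4: Q has 4 at row 4, column 1; remove 5 from row 4 of P and reverse-bump: 5 enters row 3 and ejects 4; 4 enters row 2 and ejects 3; 3 enters row 1 and ejects 1. So w(4) = 1. P is now [[3], [4], [5]].
Step i=3: Q has 3 at row 3, column 1; remove 5 from row 3 of P and reverse-bump: 5 enters row 2 and ejects 4; 4 enters row 1 and ejects 3. So w(3) = 3. P is now [[4], [5]].
Step i=2: Q has 2 at row 2, column 1; remove 5 from row 2 of P and reverse-bump: 5 enters row 1 and ejects 4. So w(2) = 4. P is now [[5]].
Step i=1: Q has 1 at row 1, column 1; remove that cell from P, ejecting 5. So w(1) = 5. P is now [].

So w = 5 4 3 1 2 6.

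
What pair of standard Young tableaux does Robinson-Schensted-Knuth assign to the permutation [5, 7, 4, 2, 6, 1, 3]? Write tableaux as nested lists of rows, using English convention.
Insert each entry of the permutation into P by Schensted row insertion, recording in Q the position of each new cell.

Insert 5: appended to row 1. P = [[5]].
Insert 7: appended to row 1. P = [[5, 7]].
Insert 4: 4 bumps 5 from row 1; 5 starts row 2. P = [[4, 7], [5]].
Insert 2: 2 bumps 4 from row 1; 4 bumps 5 from row 2; 5 starts row 3. P = [[2, 7], [4], [5]].
Insert 6: 6 bumps 7 from row 1; 7 appends to row 2. P = [[2, 6], [4, 7], [5]].
Insert 1: 1 bumps 2 from row 1; 2 bumps 4 from row 2; 4 bumps 5 from row 3; 5 starts row 4. P = [[1, 6], [2, 7], [4], [5]].
Insert 3: 3 bumps 6 from row 1; 6 bumps 7 from row 2; 7 appends to row 3. P = [[1, 3], [2, 6], [4, 7], [5]].

So P = [[1, 3], [2, 6], [4, 7], [5]], Q = [[1, 2], [3, 5], [4, 7], [6]].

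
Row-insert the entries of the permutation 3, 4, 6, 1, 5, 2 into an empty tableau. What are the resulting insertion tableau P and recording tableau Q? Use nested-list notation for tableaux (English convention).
P = [[1, 2, 5], [3, 4], [6]], Q = [[1, 2, 3], [4, 5], [6]]

Insert each entry of the permutation into P by Schensted row insertion, recording in Q the position of each new cell.

Insert 3: appended to row 1. P = [[3]].
Insert 4: appended to row 1. P = [[3, 4]].
Insert 6: appended to row 1. P = [[3, 4, 6]].
Insert 1: 1 bumps 3 from row 1; 3 starts row 2. P = [[1, 4, 6], [3]].
Insert 5: 5 bumps 6 from row 1; 6 appends to row 2. P = [[1, 4, 5], [3, 6]].
Insert 2: 2 bumps 4 from row 1; 4 bumps 6 from row 2; 6 starts row 3. P = [[1, 2, 5], [3, 4], [6]].

So P = [[1, 2, 5], [3, 4], [6]], Q = [[1, 2, 3], [4, 5], [6]].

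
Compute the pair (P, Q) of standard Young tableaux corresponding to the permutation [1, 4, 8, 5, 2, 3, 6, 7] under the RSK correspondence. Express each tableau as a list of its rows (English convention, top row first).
Insert each entry of the permutation into P by Schensted row insertion, recording in Q the position of each new cell.

Insert 1: appended to row 1. P = [[1]], Q = [[1]].
Insert 4: appended to row 1. P = [[1, 4]], Q = [[1, 2]].
Insert 8: appended to row 1. P = [[1, 4, 8]], Q = [[1, 2, 3]].
Insert 5: 5 bumps 8 from row 1; 8 starts row 2. P = [[1, 4, 5], [8]], Q = [[1, 2, 3], [4]].
Insert 2: 2 bumps 4 from row 1; 4 bumps 8 from row 2; 8 starts row 3. P = [[1, 2, 5], [4], [8]], Q = [[1, 2, 3], [4], [5]].
Insert 3: 3 bumps 5 from row 1; 5 appends to row 2. P = [[1, 2, 3], [4, 5], [8]], Q = [[1, 2, 3], [4, 6], [5]].
Insert 6: appended to row 1. P = [[1, 2, 3, 6], [4, 5], [8]], Q = [[1, 2, 3, 7], [4, 6], [5]].
Insert 7: appended to row 1. P = [[1, 2, 3, 6, 7], [4, 5], [8]], Q = [[1, 2, 3, 7, 8], [4, 6], [5]].

So P = [[1, 2, 3, 6, 7], [4, 5], [8]], Q = [[1, 2, 3, 7, 8], [4, 6], [5]].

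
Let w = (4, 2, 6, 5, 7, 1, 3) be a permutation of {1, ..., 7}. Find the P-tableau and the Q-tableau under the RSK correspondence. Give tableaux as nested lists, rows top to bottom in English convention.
P = [[1, 3, 7], [2, 5], [4, 6]], Q = [[1, 3, 5], [2, 4], [6, 7]]

Insert each entry of the permutation into P by Schensted row insertion, recording in Q the position of each new cell.

Insert 4: appended to row 1. P = [[4]].
Insert 2: 2 bumps 4 from row 1; 4 starts row 2. P = [[2], [4]].
Insert 6: appended to row 1. P = [[2, 6], [4]].
Insert 5: 5 bumps 6 from row 1; 6 appends to row 2. P = [[2, 5], [4, 6]].
Insert 7: appended to row 1. P = [[2, 5, 7], [4, 6]].
Insert 1: 1 bumps 2 from row 1; 2 bumps 4 from row 2; 4 starts row 3. P = [[1, 5, 7], [2, 6], [4]].
Insert 3: 3 bumps 5 from row 1; 5 bumps 6 from row 2; 6 appends to row 3. P = [[1, 3, 7], [2, 5], [4, 6]].

So P = [[1, 3, 7], [2, 5], [4, 6]], Q = [[1, 3, 5], [2, 4], [6, 7]].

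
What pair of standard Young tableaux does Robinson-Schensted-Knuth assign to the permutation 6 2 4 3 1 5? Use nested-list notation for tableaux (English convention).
P = [[1, 3, 5], [2], [4], [6]], Q = [[1, 3, 6], [2], [4], [5]]

Insert each entry of the permutation into P by Schensted row insertion, recording in Q the position of each new cell.

Insert 6: appended to row 1. P = [[6]], Q = [[1]].
Insert 2: 2 bumps 6 from row 1; 6 starts row 2. P = [[2], [6]], Q = [[1], [2]].
Insert 4: appended to row 1. P = [[2, 4], [6]], Q = [[1, 3], [2]].
Insert 3: 3 bumps 4 from row 1; 4 bumps 6 from row 2; 6 starts row 3. P = [[2, 3], [4], [6]], Q = [[1, 3], [2], [4]].
Insert 1: 1 bumps 2 from row 1; 2 bumps 4 from row 2; 4 bumps 6 from row 3; 6 starts row 4. P = [[1, 3], [2], [4], [6]], Q = [[1, 3], [2], [4], [5]].
Insert 5: appended to row 1. P = [[1, 3, 5], [2], [4], [6]], Q = [[1, 3, 6], [2], [4], [5]].

So P = [[1, 3, 5], [2], [4], [6]], Q = [[1, 3, 6], [2], [4], [5]].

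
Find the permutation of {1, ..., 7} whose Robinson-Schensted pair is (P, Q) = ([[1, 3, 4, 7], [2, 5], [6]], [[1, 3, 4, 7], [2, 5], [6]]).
Reverse the RSK construction: for i from n down to 1, find the cell of Q containing i, remove the entry at that cell from P, and reverse-bump it up through P; the value ejected from row 1 is w(i).

Step i=7: Q has 7 at row 1, column 4; remove that cell from P, ejecting 7. So w(7) = 7. P is now [[1, 3, 4], [2, 5], [6]].
Step i=6: Q has 6 at row 3, column 1; remove 6 from row 3 of P and reverse-bump: 6 enters row 2 and ejects 5; 5 enters row 1 and ejects 4. So w(6) = 4. P is now [[1, 3, 5], [2, 6]].
Step i=5: Q has 5 at row 2, column 2; remove 6 from row 2 of P and reverse-bump: 6 enters row 1 and ejects 5. So w(5) = 5. P is now [[1, 3, 6], [2]].
Step i=4: Q has 4 at row 1, column 3; remove that cell from P, ejecting 6. So w(4) = 6. P is now [[1, 3], [2]].
Step i=3: Q has 3 at row 1, column 2; remove that cell from P, ejecting 3. So w(3) = 3. P is now [[1], [2]].
Step i=2: Q has 2 at row 2, column 1; remove 2 from row 2 of P and reverse-bump: 2 enters row 1 and ejects 1. So w(2) = 1. P is now [[2]].
Step i=1: Q has 1 at row 1, column 1; remove that cell from P, ejecting 2. So w(1) = 2. P is now [].

So w = 2 1 3 6 5 4 7.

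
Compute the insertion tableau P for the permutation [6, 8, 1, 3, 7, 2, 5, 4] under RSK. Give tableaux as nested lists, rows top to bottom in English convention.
P = [[1, 2, 4], [3, 5], [6, 7], [8]]

Insert 6: appended to row 1. P = [[6]].
Insert 8: appended to row 1. P = [[6, 8]].
Insert 1: 1 bumps 6 from row 1; 6 starts row 2. P = [[1, 8], [6]].
Insert 3: 3 bumps 8 from row 1; 8 appends to row 2. P = [[1, 3], [6, 8]].
Insert 7: appended to row 1. P = [[1, 3, 7], [6, 8]].
Insert 2: 2 bumps 3 from row 1; 3 bumps 6 from row 2; 6 starts row 3. P = [[1, 2, 7], [3, 8], [6]].
Insert 5: 5 bumps 7 from row 1; 7 bumps 8 from row 2; 8 appends to row 3. P = [[1, 2, 5], [3, 7], [6, 8]].
Insert 4: 4 bumps 5 from row 1; 5 bumps 7 from row 2; 7 bumps 8 from row 3; 8 starts row 4. P = [[1, 2, 4], [3, 5], [6, 7], [8]].

So P = [[1, 2, 4], [3, 5], [6, 7], [8]].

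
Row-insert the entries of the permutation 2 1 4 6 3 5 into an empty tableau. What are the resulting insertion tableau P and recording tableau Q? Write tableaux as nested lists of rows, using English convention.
Insert each entry of the permutation into P by Schensted row insertion, recording in Q the position of each new cell.

Insert 2: appended to row 1. P = [[2]].
Insert 1: 1 bumps 2 from row 1; 2 starts row 2. P = [[1], [2]].
Insert 4: appended to row 1. P = [[1, 4], [2]].
Insert 6: appended to row 1. P = [[1, 4, 6], [2]].
Insert 3: 3 bumps 4 from row 1; 4 appends to row 2. P = [[1, 3, 6], [2, 4]].
Insert 5: 5 bumps 6 from row 1; 6 appends to row 2. P = [[1, 3, 5], [2, 4, 6]].

So P = [[1, 3, 5], [2, 4, 6]], Q = [[1, 3, 4], [2, 5, 6]].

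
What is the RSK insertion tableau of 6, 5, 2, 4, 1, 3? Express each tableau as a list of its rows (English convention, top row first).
Insert 6: appended to row 1. P = [[6]].
Insert 5: 5 bumps 6 from row 1; 6 starts row 2. P = [[5], [6]].
Insert 2: 2 bumps 5 from row 1; 5 bumps 6 from row 2; 6 starts row 3. P = [[2], [5], [6]].
Insert 4: appended to row 1. P = [[2, 4], [5], [6]].
Insert 1: 1 bumps 2 from row 1; 2 bumps 5 from row 2; 5 bumps 6 from row 3; 6 starts row 4. P = [[1, 4], [2], [5], [6]].
Insert 3: 3 bumps 4 from row 1; 4 appends to row 2. P = [[1, 3], [2, 4], [5], [6]].

So P = [[1, 3], [2, 4], [5], [6]].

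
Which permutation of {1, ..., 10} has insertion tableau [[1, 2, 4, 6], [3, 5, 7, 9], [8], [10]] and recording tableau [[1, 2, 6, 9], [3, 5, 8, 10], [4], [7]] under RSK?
Reverse the RSK construction: for i from n down to 1, find the cell of Q containing i, remove the entry at that cell from P, and reverse-bump it up through P; the value ejected from row 1 is w(i).

Step i=10: Q has 10 at row 2, column 4; remove 9 from row 2 of P and reverse-bump: 9 enters row 1 and ejects 6. So w(10) = 6. P is now [[1, 2, 4, 9], [3, 5, 7], [8], [10]].
Step i=9: Q has 9 at row 1, column 4; remove that cell from P, ejecting 9. So w(9) = 9. P is now [[1, 2, 4], [3, 5, 7], [8], [10]].
Step i=8: Q has 8 at row 2, column 3; remove 7 from row 2 of P and reverse-bump: 7 enters row 1 and ejects 4. So w(8) = 4. P is now [[1, 2, 7], [3, 5], [8], [10]].
Step i=7: Q has 7 at row 4, column 1; remove 10 from row 4 of P and reverse-bump: 10 enters row 3 and ejects 8; 8 enters row 2 and ejects 5; 5 enters row 1 and ejects 2. So w(7) = 2. P is now [[1, 5, 7], [3, 8], [10]].
Step i=6: Q has 6 at row 1, column 3; remove that cell from P, ejecting 7. So w(6) = 7. P is now [[1, 5], [3, 8], [10]].
Step i=5: Q has 5 at row 2, column 2; remove 8 from row 2 of P and reverse-bump: 8 enters row 1 and ejects 5. So w(5) = 5. P is now [[1, 8], [3], [10]].
Step i=4: Q has 4 at row 3, column 1; remove 10 from row 3 of P and reverse-bump: 10 enters row 2 and ejects 3; 3 enters row 1 and ejects 1. So w(4) = 1. P is now [[3, 8], [10]].
Step i=3: Q has 3 at row 2, column 1; remove 10 from row 2 of P and reverse-bump: 10 enters row 1 and ejects 8. So w(3) = 8. P is now [[3, 10]].
Step i=2: Q has 2 at row 1, column 2; remove that cell from P, ejecting 10. So w(2) = 10. P is now [[3]].
Step i=1: Q has 1 at row 1, column 1; remove that cell from P, ejecting 3. So w(1) = 3. P is now [].

So w = 3 10 8 1 5 7 2 4 9 6.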